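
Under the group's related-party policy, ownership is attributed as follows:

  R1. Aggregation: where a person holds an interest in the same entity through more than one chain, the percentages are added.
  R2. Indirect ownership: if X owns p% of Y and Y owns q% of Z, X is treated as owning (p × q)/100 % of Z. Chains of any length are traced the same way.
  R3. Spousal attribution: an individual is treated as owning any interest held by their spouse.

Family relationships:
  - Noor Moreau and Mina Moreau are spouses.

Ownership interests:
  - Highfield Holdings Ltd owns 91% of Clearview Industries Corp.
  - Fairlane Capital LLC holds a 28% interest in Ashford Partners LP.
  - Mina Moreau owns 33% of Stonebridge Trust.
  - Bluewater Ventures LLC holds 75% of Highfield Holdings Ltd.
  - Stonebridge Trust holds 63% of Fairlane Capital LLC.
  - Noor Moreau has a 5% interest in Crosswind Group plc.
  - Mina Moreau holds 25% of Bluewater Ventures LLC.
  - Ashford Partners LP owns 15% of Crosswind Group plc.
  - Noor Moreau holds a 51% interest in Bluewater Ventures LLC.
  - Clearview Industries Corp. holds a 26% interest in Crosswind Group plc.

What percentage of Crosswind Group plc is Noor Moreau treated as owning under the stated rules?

19.35938%

By spousal attribution (R3), Noor Moreau is treated as also owning Mina Moreau's interest in Bluewater Ventures LLC, giving 51% + 25% = 76%.
By spousal attribution (R3), Noor Moreau is treated as owning Mina Moreau's 33% interest in Stonebridge Trust.
Chain via Bluewater Ventures LLC → Highfield Holdings Ltd → Clearview Industries Corp. (R2): 76% × 75% × 91% × 26% = 13.4862% of Crosswind Group plc.
Direct interest in Crosswind Group plc: 5%.
Chain via Stonebridge Trust → Fairlane Capital LLC → Ashford Partners LP (R2): 33% × 63% × 28% × 15% = 0.87318% of Crosswind Group plc.
Aggregating (R1): 13.4862% + 5% + 0.87318% = 19.35938%.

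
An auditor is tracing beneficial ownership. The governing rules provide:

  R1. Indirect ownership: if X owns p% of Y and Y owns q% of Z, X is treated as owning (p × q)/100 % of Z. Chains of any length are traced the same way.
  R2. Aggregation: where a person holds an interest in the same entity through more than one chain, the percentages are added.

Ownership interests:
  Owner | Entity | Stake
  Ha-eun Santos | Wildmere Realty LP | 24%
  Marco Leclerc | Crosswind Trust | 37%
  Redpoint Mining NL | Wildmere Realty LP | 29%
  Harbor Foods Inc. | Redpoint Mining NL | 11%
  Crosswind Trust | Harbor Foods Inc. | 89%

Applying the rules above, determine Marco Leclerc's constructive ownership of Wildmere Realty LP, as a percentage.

1.050467%

Chain via Crosswind Trust → Harbor Foods Inc. → Redpoint Mining NL (R1): 37% × 89% × 11% × 29% = 1.050467% of Wildmere Realty LP.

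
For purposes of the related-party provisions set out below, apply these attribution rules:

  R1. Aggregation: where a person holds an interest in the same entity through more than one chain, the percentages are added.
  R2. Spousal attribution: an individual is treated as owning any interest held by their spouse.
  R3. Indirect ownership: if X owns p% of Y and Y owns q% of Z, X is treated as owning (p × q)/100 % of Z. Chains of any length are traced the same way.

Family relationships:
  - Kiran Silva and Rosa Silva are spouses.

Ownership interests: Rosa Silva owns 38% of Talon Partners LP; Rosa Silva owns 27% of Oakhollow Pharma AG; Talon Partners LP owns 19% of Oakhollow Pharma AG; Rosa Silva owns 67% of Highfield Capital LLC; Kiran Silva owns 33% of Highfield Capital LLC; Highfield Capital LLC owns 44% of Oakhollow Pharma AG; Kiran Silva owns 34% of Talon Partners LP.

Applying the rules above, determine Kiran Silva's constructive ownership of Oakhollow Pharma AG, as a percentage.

By spousal attribution (R2), Kiran Silva is treated as also owning Rosa Silva's interest in Talon Partners LP, giving 34% + 38% = 72%.
By spousal attribution (R2), Kiran Silva is treated as also owning Rosa Silva's interest in Highfield Capital LLC, giving 33% + 67% = 100%.
By spousal attribution (R2), Kiran Silva is treated as owning Rosa Silva's 27% interest in Oakhollow Pharma AG.
Chain via Talon Partners LP (R3): 72% × 19% = 13.68% of Oakhollow Pharma AG.
Chain via Highfield Capital LLC (R3): 100% × 44% = 44% of Oakhollow Pharma AG.
Direct interest in Oakhollow Pharma AG: 27%.
Aggregating (R1): 13.68% + 44% + 27% = 84.68%.

84.68%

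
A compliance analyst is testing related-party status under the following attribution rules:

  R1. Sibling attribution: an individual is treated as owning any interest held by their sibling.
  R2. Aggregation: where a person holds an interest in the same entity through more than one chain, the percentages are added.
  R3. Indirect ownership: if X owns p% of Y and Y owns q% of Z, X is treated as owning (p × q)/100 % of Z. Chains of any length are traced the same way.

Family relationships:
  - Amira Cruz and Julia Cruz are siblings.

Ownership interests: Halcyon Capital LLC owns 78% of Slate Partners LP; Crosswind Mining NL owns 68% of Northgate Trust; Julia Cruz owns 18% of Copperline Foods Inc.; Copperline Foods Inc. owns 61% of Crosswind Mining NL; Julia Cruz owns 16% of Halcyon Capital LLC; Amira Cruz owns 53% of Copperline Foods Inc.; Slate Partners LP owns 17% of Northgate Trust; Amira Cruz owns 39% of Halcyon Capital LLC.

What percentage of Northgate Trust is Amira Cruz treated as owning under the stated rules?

36.7438%

By sibling attribution (R1), Amira Cruz is treated as also owning Julia Cruz's interest in Copperline Foods Inc, giving 53% + 18% = 71%.
By sibling attribution (R1), Amira Cruz is treated as also owning Julia Cruz's interest in Halcyon Capital LLC, giving 39% + 16% = 55%.
Chain via Copperline Foods Inc. → Crosswind Mining NL (R3): 71% × 61% × 68% = 29.4508% of Northgate Trust.
Chain via Halcyon Capital LLC → Slate Partners LP (R3): 55% × 78% × 17% = 7.293% of Northgate Trust.
Aggregating (R2): 29.4508% + 7.293% = 36.7438%.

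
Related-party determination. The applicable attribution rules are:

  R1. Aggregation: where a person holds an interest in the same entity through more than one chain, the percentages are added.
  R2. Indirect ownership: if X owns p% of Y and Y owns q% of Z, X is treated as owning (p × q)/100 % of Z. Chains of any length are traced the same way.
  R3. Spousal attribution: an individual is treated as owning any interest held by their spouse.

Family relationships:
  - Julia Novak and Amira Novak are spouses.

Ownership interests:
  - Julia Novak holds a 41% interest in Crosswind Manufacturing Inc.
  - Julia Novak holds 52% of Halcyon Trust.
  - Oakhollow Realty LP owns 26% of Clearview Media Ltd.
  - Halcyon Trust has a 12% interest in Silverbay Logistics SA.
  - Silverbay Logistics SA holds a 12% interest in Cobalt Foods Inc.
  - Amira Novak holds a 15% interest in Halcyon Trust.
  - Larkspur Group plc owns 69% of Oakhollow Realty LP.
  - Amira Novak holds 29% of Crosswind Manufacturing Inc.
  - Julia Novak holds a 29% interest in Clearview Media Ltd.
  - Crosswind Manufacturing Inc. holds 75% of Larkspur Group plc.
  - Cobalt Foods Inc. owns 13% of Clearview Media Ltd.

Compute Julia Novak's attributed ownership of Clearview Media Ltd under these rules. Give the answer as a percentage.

By spousal attribution (R3), Julia Novak is treated as also owning Amira Novak's interest in Halcyon Trust, giving 52% + 15% = 67%.
By spousal attribution (R3), Julia Novak is treated as also owning Amira Novak's interest in Crosswind Manufacturing Inc, giving 41% + 29% = 70%.
Chain via Halcyon Trust → Silverbay Logistics SA → Cobalt Foods Inc. (R2): 67% × 12% × 12% × 13% = 0.125424% of Clearview Media Ltd.
Chain via Crosswind Manufacturing Inc. → Larkspur Group plc → Oakhollow Realty LP (R2): 70% × 75% × 69% × 26% = 9.4185% of Clearview Media Ltd.
Direct interest in Clearview Media Ltd: 29%.
Aggregating (R1): 0.125424% + 9.4185% + 29% = 38.543924%.

38.543924%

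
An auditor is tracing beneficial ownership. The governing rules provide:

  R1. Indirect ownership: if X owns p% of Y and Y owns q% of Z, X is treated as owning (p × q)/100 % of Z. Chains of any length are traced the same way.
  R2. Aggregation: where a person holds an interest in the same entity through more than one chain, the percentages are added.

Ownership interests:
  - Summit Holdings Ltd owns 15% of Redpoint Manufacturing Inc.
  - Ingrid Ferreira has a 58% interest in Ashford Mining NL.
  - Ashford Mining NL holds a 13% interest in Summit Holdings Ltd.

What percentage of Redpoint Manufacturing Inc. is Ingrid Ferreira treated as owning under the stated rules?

Chain via Ashford Mining NL → Summit Holdings Ltd (R1): 58% × 13% × 15% = 1.131% of Redpoint Manufacturing Inc.

1.131%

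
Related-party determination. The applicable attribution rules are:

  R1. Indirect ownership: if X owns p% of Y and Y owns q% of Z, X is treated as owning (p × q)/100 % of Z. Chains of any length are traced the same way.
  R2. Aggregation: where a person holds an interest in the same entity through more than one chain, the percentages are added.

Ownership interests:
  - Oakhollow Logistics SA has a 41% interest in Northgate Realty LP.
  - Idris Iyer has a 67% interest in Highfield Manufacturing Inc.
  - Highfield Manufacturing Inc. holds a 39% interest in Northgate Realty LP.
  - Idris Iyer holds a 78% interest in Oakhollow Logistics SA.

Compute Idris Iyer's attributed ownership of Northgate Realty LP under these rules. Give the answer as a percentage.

58.11%

Chain via Oakhollow Logistics SA (R1): 78% × 41% = 31.98% of Northgate Realty LP.
Chain via Highfield Manufacturing Inc. (R1): 67% × 39% = 26.13% of Northgate Realty LP.
Aggregating (R2): 31.98% + 26.13% = 58.11%.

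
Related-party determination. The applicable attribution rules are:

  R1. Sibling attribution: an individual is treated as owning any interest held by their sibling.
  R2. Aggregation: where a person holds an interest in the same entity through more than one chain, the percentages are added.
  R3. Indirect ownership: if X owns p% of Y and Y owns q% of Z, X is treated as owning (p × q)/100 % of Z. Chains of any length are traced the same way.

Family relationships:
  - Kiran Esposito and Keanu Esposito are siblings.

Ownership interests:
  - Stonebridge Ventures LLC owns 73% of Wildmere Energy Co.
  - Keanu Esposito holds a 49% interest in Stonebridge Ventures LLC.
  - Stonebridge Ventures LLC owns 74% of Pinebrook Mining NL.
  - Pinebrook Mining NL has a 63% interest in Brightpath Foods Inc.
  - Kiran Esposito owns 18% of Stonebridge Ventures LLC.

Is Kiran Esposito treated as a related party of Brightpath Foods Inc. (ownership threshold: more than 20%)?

By sibling attribution (R1), Kiran Esposito is treated as also owning Keanu Esposito's interest in Stonebridge Ventures LLC, giving 18% + 49% = 67%.
Chain via Stonebridge Ventures LLC → Pinebrook Mining NL (R3): 67% × 74% × 63% = 31.2354% of Brightpath Foods Inc.
31.2354% exceeds the 20% threshold, so Kiran is a related party to Brightpath Foods Inc.

Yes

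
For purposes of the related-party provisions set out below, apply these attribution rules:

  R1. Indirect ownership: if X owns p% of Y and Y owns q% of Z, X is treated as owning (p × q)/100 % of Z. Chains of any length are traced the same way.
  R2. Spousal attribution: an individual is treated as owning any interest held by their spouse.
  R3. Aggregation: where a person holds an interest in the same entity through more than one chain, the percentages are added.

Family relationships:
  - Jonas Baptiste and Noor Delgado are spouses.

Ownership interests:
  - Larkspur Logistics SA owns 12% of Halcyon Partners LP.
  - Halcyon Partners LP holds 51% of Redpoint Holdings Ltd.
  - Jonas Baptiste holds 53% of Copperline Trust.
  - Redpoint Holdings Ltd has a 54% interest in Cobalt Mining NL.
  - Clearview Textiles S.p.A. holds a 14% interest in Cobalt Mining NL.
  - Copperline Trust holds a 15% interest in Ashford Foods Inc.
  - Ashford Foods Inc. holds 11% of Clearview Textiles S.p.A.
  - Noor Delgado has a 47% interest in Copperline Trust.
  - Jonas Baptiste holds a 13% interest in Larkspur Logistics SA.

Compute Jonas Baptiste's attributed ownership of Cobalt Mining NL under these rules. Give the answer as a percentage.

By spousal attribution (R2), Jonas Baptiste is treated as also owning Noor Delgado's interest in Copperline Trust, giving 53% + 47% = 100%.
Chain via Larkspur Logistics SA → Halcyon Partners LP → Redpoint Holdings Ltd (R1): 13% × 12% × 51% × 54% = 0.429624% of Cobalt Mining NL.
Chain via Copperline Trust → Ashford Foods Inc. → Clearview Textiles S.p.A. (R1): 100% × 15% × 11% × 14% = 0.231% of Cobalt Mining NL.
Aggregating (R3): 0.429624% + 0.231% = 0.660624%.

0.660624%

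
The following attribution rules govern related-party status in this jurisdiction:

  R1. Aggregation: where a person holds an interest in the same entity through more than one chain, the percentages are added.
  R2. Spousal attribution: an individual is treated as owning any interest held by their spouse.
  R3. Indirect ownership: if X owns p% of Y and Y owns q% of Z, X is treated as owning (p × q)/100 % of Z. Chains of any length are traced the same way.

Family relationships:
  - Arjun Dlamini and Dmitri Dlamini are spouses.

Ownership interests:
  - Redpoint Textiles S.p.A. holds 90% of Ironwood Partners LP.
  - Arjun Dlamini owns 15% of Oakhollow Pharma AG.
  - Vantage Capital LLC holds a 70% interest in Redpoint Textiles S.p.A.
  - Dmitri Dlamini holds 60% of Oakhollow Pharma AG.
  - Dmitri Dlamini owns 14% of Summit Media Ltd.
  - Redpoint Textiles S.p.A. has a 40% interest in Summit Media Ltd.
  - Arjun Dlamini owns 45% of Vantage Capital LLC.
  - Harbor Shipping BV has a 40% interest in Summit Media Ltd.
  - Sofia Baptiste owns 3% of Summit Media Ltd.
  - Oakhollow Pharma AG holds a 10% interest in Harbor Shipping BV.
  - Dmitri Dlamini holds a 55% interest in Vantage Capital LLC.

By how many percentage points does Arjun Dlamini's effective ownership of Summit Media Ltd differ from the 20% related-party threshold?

25

By spousal attribution (R2), Arjun Dlamini is treated as also owning Dmitri Dlamini's interest in Vantage Capital LLC, giving 45% + 55% = 100%.
By spousal attribution (R2), Arjun Dlamini is treated as also owning Dmitri Dlamini's interest in Oakhollow Pharma AG, giving 15% + 60% = 75%.
By spousal attribution (R2), Arjun Dlamini is treated as owning Dmitri Dlamini's 14% interest in Summit Media Ltd.
Chain via Vantage Capital LLC → Redpoint Textiles S.p.A. (R3): 100% × 70% × 40% = 28% of Summit Media Ltd.
Chain via Oakhollow Pharma AG → Harbor Shipping BV (R3): 75% × 10% × 40% = 3% of Summit Media Ltd.
Direct interest in Summit Media Ltd: 14%.
Aggregating (R1): 28% + 3% + 14% = 45%.
45% exceeds the 20% threshold by 25 percentage points.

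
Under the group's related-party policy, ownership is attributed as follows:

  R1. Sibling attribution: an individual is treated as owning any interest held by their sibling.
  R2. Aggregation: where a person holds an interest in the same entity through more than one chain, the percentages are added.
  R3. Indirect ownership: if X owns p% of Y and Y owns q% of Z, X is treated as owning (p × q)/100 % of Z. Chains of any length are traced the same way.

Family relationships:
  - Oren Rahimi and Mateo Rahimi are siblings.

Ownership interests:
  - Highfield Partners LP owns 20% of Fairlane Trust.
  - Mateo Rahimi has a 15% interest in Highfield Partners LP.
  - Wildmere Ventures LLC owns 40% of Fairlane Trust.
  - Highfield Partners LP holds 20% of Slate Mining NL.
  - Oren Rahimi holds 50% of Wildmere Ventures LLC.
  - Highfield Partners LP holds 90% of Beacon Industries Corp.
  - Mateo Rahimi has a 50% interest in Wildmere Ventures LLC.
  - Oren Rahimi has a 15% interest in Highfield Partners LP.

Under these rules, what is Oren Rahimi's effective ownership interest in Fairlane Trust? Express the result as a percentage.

By sibling attribution (R1), Oren Rahimi is treated as also owning Mateo Rahimi's interest in Wildmere Ventures LLC, giving 50% + 50% = 100%.
By sibling attribution (R1), Oren Rahimi is treated as also owning Mateo Rahimi's interest in Highfield Partners LP, giving 15% + 15% = 30%.
Chain via Wildmere Ventures LLC (R3): 100% × 40% = 40% of Fairlane Trust.
Chain via Highfield Partners LP (R3): 30% × 20% = 6% of Fairlane Trust.
Aggregating (R2): 40% + 6% = 46%.

46%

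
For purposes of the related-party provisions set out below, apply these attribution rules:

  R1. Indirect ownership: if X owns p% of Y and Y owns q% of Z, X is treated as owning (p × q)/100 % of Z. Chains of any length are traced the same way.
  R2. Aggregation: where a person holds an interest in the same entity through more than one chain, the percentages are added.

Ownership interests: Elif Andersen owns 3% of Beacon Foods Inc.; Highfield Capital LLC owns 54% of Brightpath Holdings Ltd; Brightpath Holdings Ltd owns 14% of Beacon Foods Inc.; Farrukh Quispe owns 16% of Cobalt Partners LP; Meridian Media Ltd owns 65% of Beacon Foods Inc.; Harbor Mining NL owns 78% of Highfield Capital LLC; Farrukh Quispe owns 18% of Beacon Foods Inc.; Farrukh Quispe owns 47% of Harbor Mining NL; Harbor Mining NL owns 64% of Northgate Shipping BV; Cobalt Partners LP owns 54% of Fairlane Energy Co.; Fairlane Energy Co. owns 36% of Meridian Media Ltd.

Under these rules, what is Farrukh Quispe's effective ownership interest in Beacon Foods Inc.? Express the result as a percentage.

Chain via Cobalt Partners LP → Fairlane Energy Co. → Meridian Media Ltd (R1): 16% × 54% × 36% × 65% = 2.02176% of Beacon Foods Inc.
Chain via Harbor Mining NL → Highfield Capital LLC → Brightpath Holdings Ltd (R1): 47% × 78% × 54% × 14% = 2.771496% of Beacon Foods Inc.
Direct interest in Beacon Foods Inc: 18%.
Aggregating (R2): 2.02176% + 2.771496% + 18% = 22.793256%.

22.793256%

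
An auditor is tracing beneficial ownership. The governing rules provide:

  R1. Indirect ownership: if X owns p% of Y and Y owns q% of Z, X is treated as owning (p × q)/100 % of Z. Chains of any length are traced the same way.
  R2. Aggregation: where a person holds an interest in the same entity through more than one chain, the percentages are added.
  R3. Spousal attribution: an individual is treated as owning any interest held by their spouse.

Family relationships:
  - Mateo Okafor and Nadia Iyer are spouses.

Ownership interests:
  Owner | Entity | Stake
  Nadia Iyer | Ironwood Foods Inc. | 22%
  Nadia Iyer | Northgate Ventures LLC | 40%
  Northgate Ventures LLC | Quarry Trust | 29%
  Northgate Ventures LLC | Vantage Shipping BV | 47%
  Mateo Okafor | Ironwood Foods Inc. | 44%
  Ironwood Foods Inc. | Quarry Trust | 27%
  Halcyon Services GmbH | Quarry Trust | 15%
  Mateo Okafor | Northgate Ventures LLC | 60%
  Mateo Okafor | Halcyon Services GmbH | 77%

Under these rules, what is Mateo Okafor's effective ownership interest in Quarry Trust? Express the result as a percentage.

By spousal attribution (R3), Mateo Okafor is treated as also owning Nadia Iyer's interest in Ironwood Foods Inc, giving 44% + 22% = 66%.
By spousal attribution (R3), Mateo Okafor is treated as also owning Nadia Iyer's interest in Northgate Ventures LLC, giving 60% + 40% = 100%.
Chain via Ironwood Foods Inc. (R1): 66% × 27% = 17.82% of Quarry Trust.
Chain via Halcyon Services GmbH (R1): 77% × 15% = 11.55% of Quarry Trust.
Chain via Northgate Ventures LLC (R1): 100% × 29% = 29% of Quarry Trust.
Aggregating (R2): 17.82% + 11.55% + 29% = 58.37%.

58.37%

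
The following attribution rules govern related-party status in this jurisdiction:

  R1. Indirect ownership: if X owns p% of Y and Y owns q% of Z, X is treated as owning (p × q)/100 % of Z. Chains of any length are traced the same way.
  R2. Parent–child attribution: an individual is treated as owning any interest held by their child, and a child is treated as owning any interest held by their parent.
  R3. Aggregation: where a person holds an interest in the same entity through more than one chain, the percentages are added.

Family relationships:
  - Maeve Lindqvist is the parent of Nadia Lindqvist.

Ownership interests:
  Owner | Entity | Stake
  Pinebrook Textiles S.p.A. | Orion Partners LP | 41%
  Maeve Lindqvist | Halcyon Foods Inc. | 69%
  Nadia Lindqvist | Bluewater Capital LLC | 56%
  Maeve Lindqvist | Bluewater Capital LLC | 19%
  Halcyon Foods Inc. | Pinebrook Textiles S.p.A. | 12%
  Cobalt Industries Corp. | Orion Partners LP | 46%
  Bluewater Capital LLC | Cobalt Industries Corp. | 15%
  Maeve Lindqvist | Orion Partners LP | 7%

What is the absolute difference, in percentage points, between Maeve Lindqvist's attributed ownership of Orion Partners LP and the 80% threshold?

By parent–child attribution (R2), Maeve Lindqvist is treated as also owning Nadia Lindqvist's interest in Bluewater Capital LLC, giving 19% + 56% = 75%.
Chain via Bluewater Capital LLC → Cobalt Industries Corp. (R1): 75% × 15% × 46% = 5.175% of Orion Partners LP.
Chain via Halcyon Foods Inc. → Pinebrook Textiles S.p.A. (R1): 69% × 12% × 41% = 3.3948% of Orion Partners LP.
Direct interest in Orion Partners LP: 7%.
Aggregating (R3): 5.175% + 3.3948% + 7% = 15.5698%.
15.5698% falls short of the 80% threshold by 64.4302 percentage points.

64.4302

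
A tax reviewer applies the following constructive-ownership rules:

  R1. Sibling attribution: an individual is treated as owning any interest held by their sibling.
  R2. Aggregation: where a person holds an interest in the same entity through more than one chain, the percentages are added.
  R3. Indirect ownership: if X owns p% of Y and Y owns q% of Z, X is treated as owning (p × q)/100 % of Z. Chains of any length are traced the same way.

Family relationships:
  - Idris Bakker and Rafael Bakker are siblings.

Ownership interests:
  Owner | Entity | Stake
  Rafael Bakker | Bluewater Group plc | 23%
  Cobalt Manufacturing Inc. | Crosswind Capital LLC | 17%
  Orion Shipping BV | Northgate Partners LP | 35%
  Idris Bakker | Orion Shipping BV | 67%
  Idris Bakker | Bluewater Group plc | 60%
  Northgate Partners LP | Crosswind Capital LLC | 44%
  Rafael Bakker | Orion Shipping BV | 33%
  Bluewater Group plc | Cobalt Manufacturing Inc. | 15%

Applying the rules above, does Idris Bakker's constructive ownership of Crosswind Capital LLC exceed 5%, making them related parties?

Yes

By sibling attribution (R1), Idris Bakker is treated as also owning Rafael Bakker's interest in Orion Shipping BV, giving 67% + 33% = 100%.
By sibling attribution (R1), Idris Bakker is treated as also owning Rafael Bakker's interest in Bluewater Group plc, giving 60% + 23% = 83%.
Chain via Orion Shipping BV → Northgate Partners LP (R3): 100% × 35% × 44% = 15.4% of Crosswind Capital LLC.
Chain via Bluewater Group plc → Cobalt Manufacturing Inc. (R3): 83% × 15% × 17% = 2.1165% of Crosswind Capital LLC.
Aggregating (R2): 15.4% + 2.1165% = 17.5165%.
17.5165% exceeds the 5% threshold, so Idris is a related party to Crosswind Capital LLC.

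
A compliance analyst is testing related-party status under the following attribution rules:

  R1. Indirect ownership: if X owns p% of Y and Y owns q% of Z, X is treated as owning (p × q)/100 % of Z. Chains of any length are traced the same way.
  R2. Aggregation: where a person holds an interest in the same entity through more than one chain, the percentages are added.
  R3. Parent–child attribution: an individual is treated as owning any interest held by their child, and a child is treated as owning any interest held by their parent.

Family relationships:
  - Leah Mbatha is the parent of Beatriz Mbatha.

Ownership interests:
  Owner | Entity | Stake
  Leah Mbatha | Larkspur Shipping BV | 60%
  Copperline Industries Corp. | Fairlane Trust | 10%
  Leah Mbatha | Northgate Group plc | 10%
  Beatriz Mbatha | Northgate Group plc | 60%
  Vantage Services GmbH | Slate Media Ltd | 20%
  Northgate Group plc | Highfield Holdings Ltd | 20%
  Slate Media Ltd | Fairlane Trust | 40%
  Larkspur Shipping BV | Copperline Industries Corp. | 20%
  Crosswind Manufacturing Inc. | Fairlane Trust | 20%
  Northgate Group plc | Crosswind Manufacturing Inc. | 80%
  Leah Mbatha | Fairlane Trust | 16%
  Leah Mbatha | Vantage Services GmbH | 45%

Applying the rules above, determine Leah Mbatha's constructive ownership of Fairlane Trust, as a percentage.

32%

By parent–child attribution (R3), Leah Mbatha is treated as also owning Beatriz Mbatha's interest in Northgate Group plc, giving 10% + 60% = 70%.
Chain via Larkspur Shipping BV → Copperline Industries Corp. (R1): 60% × 20% × 10% = 1.2% of Fairlane Trust.
Chain via Vantage Services GmbH → Slate Media Ltd (R1): 45% × 20% × 40% = 3.6% of Fairlane Trust.
Chain via Northgate Group plc → Crosswind Manufacturing Inc. (R1): 70% × 80% × 20% = 11.2% of Fairlane Trust.
Direct interest in Fairlane Trust: 16%.
Aggregating (R2): 1.2% + 3.6% + 11.2% + 16% = 32%.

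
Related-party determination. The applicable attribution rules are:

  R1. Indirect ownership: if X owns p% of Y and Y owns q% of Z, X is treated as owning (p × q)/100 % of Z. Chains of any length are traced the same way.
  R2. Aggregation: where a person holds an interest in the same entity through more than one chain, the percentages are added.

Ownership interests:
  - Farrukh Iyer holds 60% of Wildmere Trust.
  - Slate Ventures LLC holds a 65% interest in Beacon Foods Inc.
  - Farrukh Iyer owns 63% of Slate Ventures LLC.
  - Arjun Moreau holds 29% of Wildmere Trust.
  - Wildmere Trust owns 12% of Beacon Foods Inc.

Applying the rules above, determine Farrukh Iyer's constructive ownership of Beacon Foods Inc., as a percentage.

Chain via Slate Ventures LLC (R1): 63% × 65% = 40.95% of Beacon Foods Inc.
Chain via Wildmere Trust (R1): 60% × 12% = 7.2% of Beacon Foods Inc.
Aggregating (R2): 40.95% + 7.2% = 48.15%.

48.15%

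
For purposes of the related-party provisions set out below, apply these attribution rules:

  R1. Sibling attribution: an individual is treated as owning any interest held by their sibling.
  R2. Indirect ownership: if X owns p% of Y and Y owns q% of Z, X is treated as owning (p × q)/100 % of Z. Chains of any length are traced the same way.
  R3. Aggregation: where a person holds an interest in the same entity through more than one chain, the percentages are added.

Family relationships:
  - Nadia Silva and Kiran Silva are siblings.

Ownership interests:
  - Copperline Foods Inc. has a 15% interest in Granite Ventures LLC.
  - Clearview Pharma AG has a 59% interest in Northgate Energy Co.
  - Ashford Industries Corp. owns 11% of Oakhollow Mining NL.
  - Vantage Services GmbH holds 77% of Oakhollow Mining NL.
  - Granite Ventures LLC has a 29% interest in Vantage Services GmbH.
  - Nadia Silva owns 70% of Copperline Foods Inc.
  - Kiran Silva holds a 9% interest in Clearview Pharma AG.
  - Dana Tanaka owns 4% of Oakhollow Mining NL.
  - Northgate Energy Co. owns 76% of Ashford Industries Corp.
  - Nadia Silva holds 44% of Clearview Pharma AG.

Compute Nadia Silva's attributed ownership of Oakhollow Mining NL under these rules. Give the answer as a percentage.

4.958822%

By sibling attribution (R1), Nadia Silva is treated as also owning Kiran Silva's interest in Clearview Pharma AG, giving 44% + 9% = 53%.
Chain via Clearview Pharma AG → Northgate Energy Co. → Ashford Industries Corp. (R2): 53% × 59% × 76% × 11% = 2.614172% of Oakhollow Mining NL.
Chain via Copperline Foods Inc. → Granite Ventures LLC → Vantage Services GmbH (R2): 70% × 15% × 29% × 77% = 2.34465% of Oakhollow Mining NL.
Aggregating (R3): 2.614172% + 2.34465% = 4.958822%.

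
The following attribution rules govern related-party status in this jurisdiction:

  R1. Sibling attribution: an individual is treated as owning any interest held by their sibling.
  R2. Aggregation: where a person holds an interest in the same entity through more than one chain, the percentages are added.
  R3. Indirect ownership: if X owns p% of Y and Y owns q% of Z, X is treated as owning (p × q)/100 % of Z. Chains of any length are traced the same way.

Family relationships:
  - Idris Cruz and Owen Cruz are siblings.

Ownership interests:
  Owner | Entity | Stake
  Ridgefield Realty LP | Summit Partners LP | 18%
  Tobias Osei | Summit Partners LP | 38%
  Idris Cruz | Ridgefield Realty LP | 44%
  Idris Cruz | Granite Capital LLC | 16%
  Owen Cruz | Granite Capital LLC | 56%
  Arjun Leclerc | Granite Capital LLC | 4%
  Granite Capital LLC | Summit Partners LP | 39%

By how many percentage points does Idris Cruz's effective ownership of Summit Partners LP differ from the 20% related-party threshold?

16

By sibling attribution (R1), Idris Cruz is treated as also owning Owen Cruz's interest in Granite Capital LLC, giving 16% + 56% = 72%.
Chain via Granite Capital LLC (R3): 72% × 39% = 28.08% of Summit Partners LP.
Chain via Ridgefield Realty LP (R3): 44% × 18% = 7.92% of Summit Partners LP.
Aggregating (R2): 28.08% + 7.92% = 36%.
36% exceeds the 20% threshold by 16 percentage points.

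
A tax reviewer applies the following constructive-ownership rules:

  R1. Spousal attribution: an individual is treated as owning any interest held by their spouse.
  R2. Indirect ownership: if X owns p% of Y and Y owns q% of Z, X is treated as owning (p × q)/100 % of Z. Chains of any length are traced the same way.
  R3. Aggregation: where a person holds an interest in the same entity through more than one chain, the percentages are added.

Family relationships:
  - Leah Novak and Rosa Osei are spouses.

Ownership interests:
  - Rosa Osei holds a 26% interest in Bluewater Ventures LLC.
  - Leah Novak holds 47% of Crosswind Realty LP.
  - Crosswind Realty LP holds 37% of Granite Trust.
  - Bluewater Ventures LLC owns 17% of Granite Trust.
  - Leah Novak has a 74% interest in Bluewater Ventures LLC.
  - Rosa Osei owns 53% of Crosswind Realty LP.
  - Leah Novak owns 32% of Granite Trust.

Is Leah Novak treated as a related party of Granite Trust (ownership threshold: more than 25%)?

Yes

By spousal attribution (R1), Leah Novak is treated as also owning Rosa Osei's interest in Crosswind Realty LP, giving 47% + 53% = 100%.
By spousal attribution (R1), Leah Novak is treated as also owning Rosa Osei's interest in Bluewater Ventures LLC, giving 74% + 26% = 100%.
Chain via Crosswind Realty LP (R2): 100% × 37% = 37% of Granite Trust.
Chain via Bluewater Ventures LLC (R2): 100% × 17% = 17% of Granite Trust.
Direct interest in Granite Trust: 32%.
Aggregating (R3): 37% + 17% + 32% = 86%.
86% exceeds the 25% threshold, so Leah is a related party to Granite Trust.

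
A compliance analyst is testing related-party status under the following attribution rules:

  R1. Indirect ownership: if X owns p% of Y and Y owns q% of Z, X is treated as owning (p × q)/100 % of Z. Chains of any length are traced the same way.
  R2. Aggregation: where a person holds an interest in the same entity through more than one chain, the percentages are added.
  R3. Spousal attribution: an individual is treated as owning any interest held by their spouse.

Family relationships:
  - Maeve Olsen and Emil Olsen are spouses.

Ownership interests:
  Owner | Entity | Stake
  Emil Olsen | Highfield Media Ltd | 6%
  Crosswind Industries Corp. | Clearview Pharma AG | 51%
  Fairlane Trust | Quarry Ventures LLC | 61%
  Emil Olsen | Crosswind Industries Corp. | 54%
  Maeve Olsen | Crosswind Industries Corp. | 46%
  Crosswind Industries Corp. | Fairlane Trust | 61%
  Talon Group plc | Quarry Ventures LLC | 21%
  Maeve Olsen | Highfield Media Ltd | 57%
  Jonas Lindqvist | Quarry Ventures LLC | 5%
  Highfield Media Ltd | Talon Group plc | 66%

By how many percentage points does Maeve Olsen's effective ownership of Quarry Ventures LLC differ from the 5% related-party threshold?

40.9418

By spousal attribution (R3), Maeve Olsen is treated as also owning Emil Olsen's interest in Crosswind Industries Corp, giving 46% + 54% = 100%.
By spousal attribution (R3), Maeve Olsen is treated as also owning Emil Olsen's interest in Highfield Media Ltd, giving 57% + 6% = 63%.
Chain via Crosswind Industries Corp. → Fairlane Trust (R1): 100% × 61% × 61% = 37.21% of Quarry Ventures LLC.
Chain via Highfield Media Ltd → Talon Group plc (R1): 63% × 66% × 21% = 8.7318% of Quarry Ventures LLC.
Aggregating (R2): 37.21% + 8.7318% = 45.9418%.
45.9418% exceeds the 5% threshold by 40.9418 percentage points.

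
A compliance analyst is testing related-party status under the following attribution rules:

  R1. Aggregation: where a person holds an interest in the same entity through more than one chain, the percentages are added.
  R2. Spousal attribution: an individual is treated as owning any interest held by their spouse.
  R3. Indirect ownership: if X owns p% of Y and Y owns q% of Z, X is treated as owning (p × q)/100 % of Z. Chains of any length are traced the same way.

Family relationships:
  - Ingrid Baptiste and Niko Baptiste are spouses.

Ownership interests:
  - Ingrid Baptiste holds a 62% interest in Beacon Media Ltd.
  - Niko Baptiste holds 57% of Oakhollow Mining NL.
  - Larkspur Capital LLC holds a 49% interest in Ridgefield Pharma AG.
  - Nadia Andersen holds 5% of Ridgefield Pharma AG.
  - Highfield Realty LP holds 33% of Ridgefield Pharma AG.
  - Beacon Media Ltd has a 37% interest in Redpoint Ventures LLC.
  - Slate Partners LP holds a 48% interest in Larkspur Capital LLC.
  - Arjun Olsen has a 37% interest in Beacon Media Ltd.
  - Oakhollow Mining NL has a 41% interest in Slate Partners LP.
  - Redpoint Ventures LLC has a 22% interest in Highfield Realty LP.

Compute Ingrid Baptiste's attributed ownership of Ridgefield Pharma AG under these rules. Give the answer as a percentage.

7.162068%

By spousal attribution (R2), Ingrid Baptiste is treated as owning Niko Baptiste's 57% interest in Oakhollow Mining NL.
Chain via Beacon Media Ltd → Redpoint Ventures LLC → Highfield Realty LP (R3): 62% × 37% × 22% × 33% = 1.665444% of Ridgefield Pharma AG.
Chain via Oakhollow Mining NL → Slate Partners LP → Larkspur Capital LLC (R3): 57% × 41% × 48% × 49% = 5.496624% of Ridgefield Pharma AG.
Aggregating (R1): 1.665444% + 5.496624% = 7.162068%.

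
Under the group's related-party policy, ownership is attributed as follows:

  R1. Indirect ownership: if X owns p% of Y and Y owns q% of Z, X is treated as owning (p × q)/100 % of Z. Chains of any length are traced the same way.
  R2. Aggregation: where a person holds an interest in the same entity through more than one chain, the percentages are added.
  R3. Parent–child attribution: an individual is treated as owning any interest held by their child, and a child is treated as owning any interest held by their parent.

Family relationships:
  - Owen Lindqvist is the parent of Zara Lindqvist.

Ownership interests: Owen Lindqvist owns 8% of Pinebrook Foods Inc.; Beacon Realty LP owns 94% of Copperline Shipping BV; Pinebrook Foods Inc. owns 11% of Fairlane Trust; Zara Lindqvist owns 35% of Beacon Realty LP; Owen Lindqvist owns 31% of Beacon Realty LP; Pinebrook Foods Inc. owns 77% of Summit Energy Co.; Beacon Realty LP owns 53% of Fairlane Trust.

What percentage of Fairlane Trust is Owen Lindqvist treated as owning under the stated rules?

35.86%

By parent–child attribution (R3), Owen Lindqvist is treated as also owning Zara Lindqvist's interest in Beacon Realty LP, giving 31% + 35% = 66%.
Chain via Beacon Realty LP (R1): 66% × 53% = 34.98% of Fairlane Trust.
Chain via Pinebrook Foods Inc. (R1): 8% × 11% = 0.88% of Fairlane Trust.
Aggregating (R2): 34.98% + 0.88% = 35.86%.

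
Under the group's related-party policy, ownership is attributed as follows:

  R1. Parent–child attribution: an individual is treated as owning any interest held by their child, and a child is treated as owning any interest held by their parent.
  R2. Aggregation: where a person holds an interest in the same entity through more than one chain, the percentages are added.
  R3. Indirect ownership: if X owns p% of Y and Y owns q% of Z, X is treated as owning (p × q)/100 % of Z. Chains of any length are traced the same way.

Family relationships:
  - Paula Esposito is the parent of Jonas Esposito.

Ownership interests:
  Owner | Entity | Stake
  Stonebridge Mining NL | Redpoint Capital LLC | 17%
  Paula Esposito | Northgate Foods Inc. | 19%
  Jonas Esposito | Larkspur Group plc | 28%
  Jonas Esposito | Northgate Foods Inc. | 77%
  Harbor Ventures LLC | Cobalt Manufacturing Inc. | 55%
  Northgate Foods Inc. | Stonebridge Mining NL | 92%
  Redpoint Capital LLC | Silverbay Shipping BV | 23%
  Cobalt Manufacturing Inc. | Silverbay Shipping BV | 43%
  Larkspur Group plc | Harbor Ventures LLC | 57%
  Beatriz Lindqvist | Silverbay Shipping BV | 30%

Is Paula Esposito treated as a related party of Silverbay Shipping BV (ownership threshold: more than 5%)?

By parent–child attribution (R1), Paula Esposito is treated as also owning Jonas Esposito's interest in Northgate Foods Inc, giving 19% + 77% = 96%.
By parent–child attribution (R1), Paula Esposito is treated as owning Jonas Esposito's 28% interest in Larkspur Group plc.
Chain via Northgate Foods Inc. → Stonebridge Mining NL → Redpoint Capital LLC (R3): 96% × 92% × 17% × 23% = 3.453312% of Silverbay Shipping BV.
Chain via Larkspur Group plc → Harbor Ventures LLC → Cobalt Manufacturing Inc. (R3): 28% × 57% × 55% × 43% = 3.77454% of Silverbay Shipping BV.
Aggregating (R2): 3.453312% + 3.77454% = 7.227852%.
7.227852% exceeds the 5% threshold, so Paula is a related party to Silverbay Shipping BV.

Yes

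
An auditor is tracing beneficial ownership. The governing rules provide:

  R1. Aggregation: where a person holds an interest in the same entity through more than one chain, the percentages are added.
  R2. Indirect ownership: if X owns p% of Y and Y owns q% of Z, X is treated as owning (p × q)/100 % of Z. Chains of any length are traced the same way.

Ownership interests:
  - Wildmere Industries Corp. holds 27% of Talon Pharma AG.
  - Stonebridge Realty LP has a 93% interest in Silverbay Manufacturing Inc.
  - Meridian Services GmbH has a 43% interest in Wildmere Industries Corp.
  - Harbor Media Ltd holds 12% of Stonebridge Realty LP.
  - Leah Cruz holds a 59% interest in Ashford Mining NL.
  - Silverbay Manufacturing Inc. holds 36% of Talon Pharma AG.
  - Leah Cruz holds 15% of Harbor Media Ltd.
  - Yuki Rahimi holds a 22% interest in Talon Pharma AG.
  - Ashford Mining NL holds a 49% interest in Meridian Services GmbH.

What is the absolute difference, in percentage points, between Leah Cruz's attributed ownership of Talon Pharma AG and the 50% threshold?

46.040909

Chain via Ashford Mining NL → Meridian Services GmbH → Wildmere Industries Corp. (R2): 59% × 49% × 43% × 27% = 3.356451% of Talon Pharma AG.
Chain via Harbor Media Ltd → Stonebridge Realty LP → Silverbay Manufacturing Inc. (R2): 15% × 12% × 93% × 36% = 0.60264% of Talon Pharma AG.
Aggregating (R1): 3.356451% + 0.60264% = 3.959091%.
3.959091% falls short of the 50% threshold by 46.040909 percentage points.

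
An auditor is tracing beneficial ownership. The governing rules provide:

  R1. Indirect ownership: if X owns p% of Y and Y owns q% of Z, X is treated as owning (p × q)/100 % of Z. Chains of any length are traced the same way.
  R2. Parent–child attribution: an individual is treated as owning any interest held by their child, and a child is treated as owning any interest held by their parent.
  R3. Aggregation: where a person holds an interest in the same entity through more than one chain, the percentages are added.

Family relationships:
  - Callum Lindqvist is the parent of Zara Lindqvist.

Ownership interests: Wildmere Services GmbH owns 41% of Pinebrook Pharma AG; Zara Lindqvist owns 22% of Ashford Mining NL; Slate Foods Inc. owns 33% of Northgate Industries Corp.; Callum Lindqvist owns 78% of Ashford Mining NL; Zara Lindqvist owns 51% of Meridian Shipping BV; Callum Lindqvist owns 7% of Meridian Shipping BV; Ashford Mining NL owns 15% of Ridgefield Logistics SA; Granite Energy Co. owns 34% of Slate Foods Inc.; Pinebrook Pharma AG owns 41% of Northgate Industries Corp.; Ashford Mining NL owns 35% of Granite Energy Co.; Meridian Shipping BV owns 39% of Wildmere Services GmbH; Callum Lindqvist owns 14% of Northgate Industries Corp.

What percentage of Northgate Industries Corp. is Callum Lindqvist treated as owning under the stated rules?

21.729422%

By parent–child attribution (R2), Callum Lindqvist is treated as also owning Zara Lindqvist's interest in Meridian Shipping BV, giving 7% + 51% = 58%.
By parent–child attribution (R2), Callum Lindqvist is treated as also owning Zara Lindqvist's interest in Ashford Mining NL, giving 78% + 22% = 100%.
Chain via Meridian Shipping BV → Wildmere Services GmbH → Pinebrook Pharma AG (R1): 58% × 39% × 41% × 41% = 3.802422% of Northgate Industries Corp.
Chain via Ashford Mining NL → Granite Energy Co. → Slate Foods Inc. (R1): 100% × 35% × 34% × 33% = 3.927% of Northgate Industries Corp.
Direct interest in Northgate Industries Corp: 14%.
Aggregating (R3): 3.802422% + 3.927% + 14% = 21.729422%.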